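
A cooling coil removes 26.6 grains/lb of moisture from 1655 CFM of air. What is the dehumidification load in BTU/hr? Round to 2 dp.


Q = 0.68 * 1655 * 26.6 = 29935.64 BTU/hr

29935.64 BTU/hr


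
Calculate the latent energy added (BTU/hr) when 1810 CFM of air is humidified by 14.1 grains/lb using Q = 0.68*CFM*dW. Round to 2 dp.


Q = 0.68 * 1810 * 14.1 = 17354.28 BTU/hr

17354.28 BTU/hr


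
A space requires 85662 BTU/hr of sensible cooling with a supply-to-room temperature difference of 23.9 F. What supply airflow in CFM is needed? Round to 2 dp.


CFM = 85662 / (1.08 * 23.9) = 3318.69

3318.69 CFM


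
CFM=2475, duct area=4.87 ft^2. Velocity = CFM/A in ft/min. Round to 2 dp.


V = 2475 / 4.87 = 508.21 ft/min

508.21 ft/min


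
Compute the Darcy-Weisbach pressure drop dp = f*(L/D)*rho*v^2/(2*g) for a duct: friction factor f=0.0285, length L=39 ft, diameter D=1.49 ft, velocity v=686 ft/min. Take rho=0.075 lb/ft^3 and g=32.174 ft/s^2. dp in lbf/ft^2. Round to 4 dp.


v_fps = 686/60 = 11.4333 ft/s
dp = 0.0285*(39/1.49)*0.075*11.4333^2/(2*32.174) = 0.1137 lbf/ft^2

0.1137 lbf/ft^2


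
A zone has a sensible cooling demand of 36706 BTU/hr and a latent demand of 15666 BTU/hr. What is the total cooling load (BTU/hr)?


Qt = 36706 + 15666 = 52372 BTU/hr

52372 BTU/hr


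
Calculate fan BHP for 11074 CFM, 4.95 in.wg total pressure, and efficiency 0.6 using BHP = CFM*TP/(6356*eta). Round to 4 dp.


BHP = 11074 * 4.95 / (6356 * 0.6) = 14.3739 hp

14.3739 hp


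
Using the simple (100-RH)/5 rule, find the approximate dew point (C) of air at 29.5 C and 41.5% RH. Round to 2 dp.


Td = 29.5 - (100-41.5)/5 = 17.80 C

17.80 C


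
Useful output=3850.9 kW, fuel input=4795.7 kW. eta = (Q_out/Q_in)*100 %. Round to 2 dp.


eta = (3850.9/4795.7)*100 = 80.30 %

80.30 %


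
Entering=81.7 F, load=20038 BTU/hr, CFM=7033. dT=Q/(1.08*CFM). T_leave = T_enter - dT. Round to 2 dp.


dT = 20038/(1.08*7033) = 2.6381
T_leave = 81.7 - 2.6381 = 79.06 F

79.06 F


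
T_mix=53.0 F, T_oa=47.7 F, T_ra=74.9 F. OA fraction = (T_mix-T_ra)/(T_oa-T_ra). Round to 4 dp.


frac = (53.0 - 74.9) / (47.7 - 74.9) = 0.8051

0.8051


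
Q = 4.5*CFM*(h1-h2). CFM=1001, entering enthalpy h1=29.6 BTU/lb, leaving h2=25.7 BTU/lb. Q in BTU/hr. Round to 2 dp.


Q = 4.5 * 1001 * (29.6 - 25.7) = 17567.55 BTU/hr

17567.55 BTU/hr


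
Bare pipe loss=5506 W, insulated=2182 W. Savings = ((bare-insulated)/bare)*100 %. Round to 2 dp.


Savings = ((5506-2182)/5506)*100 = 60.37 %

60.37 %


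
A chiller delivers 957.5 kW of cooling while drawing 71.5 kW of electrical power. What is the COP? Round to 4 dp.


COP = 957.5 / 71.5 = 13.3916

13.3916


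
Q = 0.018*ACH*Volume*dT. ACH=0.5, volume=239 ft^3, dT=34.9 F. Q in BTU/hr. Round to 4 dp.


Q = 0.018 * 0.5 * 239 * 34.9 = 75.0699 BTU/hr

75.0699 BTU/hr


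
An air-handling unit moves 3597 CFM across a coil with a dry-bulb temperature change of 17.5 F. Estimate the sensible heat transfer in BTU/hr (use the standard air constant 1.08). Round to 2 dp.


Q = 1.08 * 3597 * 17.5 = 67983.30 BTU/hr

67983.30 BTU/hr


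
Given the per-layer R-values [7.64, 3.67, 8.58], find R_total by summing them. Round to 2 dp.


R_total = 7.64 + 3.67 + 8.58 = 19.89

19.89


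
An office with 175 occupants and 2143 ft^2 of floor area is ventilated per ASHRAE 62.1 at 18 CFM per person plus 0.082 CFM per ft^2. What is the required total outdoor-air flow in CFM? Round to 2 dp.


Total = 175*18 + 2143*0.082 = 3325.73 CFM

3325.73 CFM


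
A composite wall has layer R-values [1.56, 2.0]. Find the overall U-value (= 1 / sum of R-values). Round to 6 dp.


R_total = 1.56 + 2.0 = 3.56
U = 1/3.56 = 0.280899

0.280899


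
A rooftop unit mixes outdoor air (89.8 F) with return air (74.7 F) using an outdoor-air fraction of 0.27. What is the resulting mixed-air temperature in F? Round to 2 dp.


T_mix = 0.27*89.8 + 0.73*74.7 = 78.78 F

78.78 F


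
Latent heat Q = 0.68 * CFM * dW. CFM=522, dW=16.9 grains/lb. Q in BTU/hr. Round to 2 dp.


Q = 0.68 * 522 * 16.9 = 5998.82 BTU/hr

5998.82 BTU/hr


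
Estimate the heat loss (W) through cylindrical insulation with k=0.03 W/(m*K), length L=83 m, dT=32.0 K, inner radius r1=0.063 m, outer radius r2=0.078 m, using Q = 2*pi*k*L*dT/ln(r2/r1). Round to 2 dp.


Q = 2*pi*0.03*83*32.0/ln(0.078/0.063) = 2344.12 W

2344.12 W


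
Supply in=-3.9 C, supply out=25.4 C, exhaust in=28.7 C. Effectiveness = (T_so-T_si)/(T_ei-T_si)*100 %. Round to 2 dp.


eff = (25.4-(-3.9))/(28.7-(-3.9))*100 = 89.88 %

89.88 %


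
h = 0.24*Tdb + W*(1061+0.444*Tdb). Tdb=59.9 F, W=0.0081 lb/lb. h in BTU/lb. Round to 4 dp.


h = 0.24*59.9 + 0.0081*(1061+0.444*59.9) = 23.1855 BTU/lb

23.1855 BTU/lb


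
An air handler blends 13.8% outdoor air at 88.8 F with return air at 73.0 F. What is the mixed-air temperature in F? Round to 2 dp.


T_mix = 73.0 + (13.8/100)*(88.8-73.0) = 75.18 F

75.18 F


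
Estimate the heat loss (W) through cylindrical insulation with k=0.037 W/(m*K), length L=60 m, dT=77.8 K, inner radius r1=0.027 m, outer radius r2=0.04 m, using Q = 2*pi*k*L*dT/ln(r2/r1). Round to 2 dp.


Q = 2*pi*0.037*60*77.8/ln(0.04/0.027) = 2761.04 W

2761.04 W


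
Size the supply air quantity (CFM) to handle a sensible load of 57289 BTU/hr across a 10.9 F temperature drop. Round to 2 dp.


CFM = 57289 / (1.08 * 10.9) = 4866.55

4866.55 CFM


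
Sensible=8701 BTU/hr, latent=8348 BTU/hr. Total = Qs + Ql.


Qt = 8701 + 8348 = 17049 BTU/hr

17049 BTU/hr


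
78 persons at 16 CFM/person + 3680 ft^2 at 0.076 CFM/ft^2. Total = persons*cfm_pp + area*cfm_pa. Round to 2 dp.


Total = 78*16 + 3680*0.076 = 1527.68 CFM

1527.68 CFM


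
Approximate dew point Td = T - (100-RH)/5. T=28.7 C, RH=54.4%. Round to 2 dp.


Td = 28.7 - (100-54.4)/5 = 19.58 C

19.58 C


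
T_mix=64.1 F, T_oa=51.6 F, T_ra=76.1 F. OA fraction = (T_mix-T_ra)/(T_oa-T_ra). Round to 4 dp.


frac = (64.1 - 76.1) / (51.6 - 76.1) = 0.4898

0.4898


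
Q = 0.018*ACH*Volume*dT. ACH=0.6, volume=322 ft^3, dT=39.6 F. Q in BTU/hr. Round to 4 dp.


Q = 0.018 * 0.6 * 322 * 39.6 = 137.7130 BTU/hr

137.7130 BTU/hr


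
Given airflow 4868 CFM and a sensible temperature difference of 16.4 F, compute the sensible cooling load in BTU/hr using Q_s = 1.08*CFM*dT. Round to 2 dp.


Q = 1.08 * 4868 * 16.4 = 86222.02 BTU/hr

86222.02 BTU/hr


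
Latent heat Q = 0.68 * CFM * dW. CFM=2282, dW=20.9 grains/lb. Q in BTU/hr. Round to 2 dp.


Q = 0.68 * 2282 * 20.9 = 32431.78 BTU/hr

32431.78 BTU/hr


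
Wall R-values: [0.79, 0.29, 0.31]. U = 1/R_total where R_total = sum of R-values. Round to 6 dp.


R_total = 0.79 + 0.29 + 0.31 = 1.39
U = 1/1.39 = 0.719424

0.719424


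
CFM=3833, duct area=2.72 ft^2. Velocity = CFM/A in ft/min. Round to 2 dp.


V = 3833 / 2.72 = 1409.19 ft/min

1409.19 ft/min


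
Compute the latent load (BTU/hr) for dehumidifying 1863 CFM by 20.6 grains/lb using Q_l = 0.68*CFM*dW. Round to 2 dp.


Q = 0.68 * 1863 * 20.6 = 26096.90 BTU/hr

26096.90 BTU/hr


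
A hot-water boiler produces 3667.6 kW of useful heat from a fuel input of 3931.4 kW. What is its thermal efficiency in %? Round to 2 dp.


eta = (3667.6/3931.4)*100 = 93.29 %

93.29 %


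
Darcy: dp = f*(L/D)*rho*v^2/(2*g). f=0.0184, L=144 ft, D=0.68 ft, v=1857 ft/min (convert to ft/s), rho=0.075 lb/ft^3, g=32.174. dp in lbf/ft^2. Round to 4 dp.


v_fps = 1857/60 = 30.95 ft/s
dp = 0.0184*(144/0.68)*0.075*30.95^2/(2*32.174) = 4.3503 lbf/ft^2

4.3503 lbf/ft^2


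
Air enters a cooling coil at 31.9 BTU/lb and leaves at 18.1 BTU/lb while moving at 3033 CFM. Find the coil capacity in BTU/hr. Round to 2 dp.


Q = 4.5 * 3033 * (31.9 - 18.1) = 188349.30 BTU/hr

188349.30 BTU/hr


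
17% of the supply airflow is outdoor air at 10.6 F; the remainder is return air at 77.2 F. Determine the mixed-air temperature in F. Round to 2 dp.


T_mix = 0.17*10.6 + 0.83*77.2 = 65.88 F

65.88 F


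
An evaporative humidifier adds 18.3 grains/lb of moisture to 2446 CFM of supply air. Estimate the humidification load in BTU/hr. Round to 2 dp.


Q = 0.68 * 2446 * 18.3 = 30438.02 BTU/hr

30438.02 BTU/hr


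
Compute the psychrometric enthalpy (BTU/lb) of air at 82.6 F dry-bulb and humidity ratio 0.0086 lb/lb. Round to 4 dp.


h = 0.24*82.6 + 0.0086*(1061+0.444*82.6) = 29.2640 BTU/lb

29.2640 BTU/lb


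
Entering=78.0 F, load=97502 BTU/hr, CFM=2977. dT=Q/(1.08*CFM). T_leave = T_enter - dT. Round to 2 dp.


dT = 97502/(1.08*2977) = 30.3257
T_leave = 78.0 - 30.3257 = 47.67 F

47.67 F


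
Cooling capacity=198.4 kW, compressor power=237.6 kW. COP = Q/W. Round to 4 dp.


COP = 198.4 / 237.6 = 0.8350

0.8350


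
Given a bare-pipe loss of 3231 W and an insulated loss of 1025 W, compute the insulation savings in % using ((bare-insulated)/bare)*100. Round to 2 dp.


Savings = ((3231-1025)/3231)*100 = 68.28 %

68.28 %


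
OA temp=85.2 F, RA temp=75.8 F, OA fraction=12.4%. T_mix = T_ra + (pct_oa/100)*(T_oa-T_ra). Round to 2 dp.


T_mix = 75.8 + (12.4/100)*(85.2-75.8) = 76.97 F

76.97 F


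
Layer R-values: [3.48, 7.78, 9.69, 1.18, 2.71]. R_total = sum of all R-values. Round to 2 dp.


R_total = 3.48 + 7.78 + 9.69 + 1.18 + 2.71 = 24.84

24.84


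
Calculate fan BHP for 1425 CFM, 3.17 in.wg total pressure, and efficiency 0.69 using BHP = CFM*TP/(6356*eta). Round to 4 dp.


BHP = 1425 * 3.17 / (6356 * 0.69) = 1.0300 hp

1.0300 hp


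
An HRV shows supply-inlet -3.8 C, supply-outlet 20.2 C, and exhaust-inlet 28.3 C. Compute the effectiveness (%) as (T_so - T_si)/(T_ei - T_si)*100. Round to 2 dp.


eff = (20.2-(-3.8))/(28.3-(-3.8))*100 = 74.77 %

74.77 %


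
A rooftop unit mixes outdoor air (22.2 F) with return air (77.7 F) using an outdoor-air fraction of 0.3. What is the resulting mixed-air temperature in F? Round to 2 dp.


T_mix = 0.3*22.2 + 0.7*77.7 = 61.05 F

61.05 F


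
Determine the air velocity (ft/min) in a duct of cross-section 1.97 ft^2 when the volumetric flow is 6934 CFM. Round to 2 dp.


V = 6934 / 1.97 = 3519.80 ft/min

3519.80 ft/min


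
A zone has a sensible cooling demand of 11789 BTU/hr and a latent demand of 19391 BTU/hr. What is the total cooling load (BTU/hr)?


Qt = 11789 + 19391 = 31180 BTU/hr

31180 BTU/hr


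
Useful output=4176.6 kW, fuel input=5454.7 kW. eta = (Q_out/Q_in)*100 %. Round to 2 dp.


eta = (4176.6/5454.7)*100 = 76.57 %

76.57 %


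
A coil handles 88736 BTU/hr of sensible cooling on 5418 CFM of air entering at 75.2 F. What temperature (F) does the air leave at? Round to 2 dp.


dT = 88736/(1.08*5418) = 15.1648
T_leave = 75.2 - 15.1648 = 60.04 F

60.04 F


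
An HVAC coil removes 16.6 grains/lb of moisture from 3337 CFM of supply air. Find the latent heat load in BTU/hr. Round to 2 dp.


Q = 0.68 * 3337 * 16.6 = 37668.06 BTU/hr

37668.06 BTU/hr


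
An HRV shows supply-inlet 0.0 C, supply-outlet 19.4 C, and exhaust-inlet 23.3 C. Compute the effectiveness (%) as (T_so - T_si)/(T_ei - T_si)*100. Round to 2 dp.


eff = (19.4-0.0)/(23.3-0.0)*100 = 83.26 %

83.26 %


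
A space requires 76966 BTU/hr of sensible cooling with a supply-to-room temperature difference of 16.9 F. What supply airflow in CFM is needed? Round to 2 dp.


CFM = 76966 / (1.08 * 16.9) = 4216.85

4216.85 CFM


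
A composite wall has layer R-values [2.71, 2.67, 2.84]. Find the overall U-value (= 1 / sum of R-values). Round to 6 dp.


R_total = 2.71 + 2.67 + 2.84 = 8.22
U = 1/8.22 = 0.121655

0.121655


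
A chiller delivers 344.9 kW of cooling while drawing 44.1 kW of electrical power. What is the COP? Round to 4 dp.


COP = 344.9 / 44.1 = 7.8209

7.8209


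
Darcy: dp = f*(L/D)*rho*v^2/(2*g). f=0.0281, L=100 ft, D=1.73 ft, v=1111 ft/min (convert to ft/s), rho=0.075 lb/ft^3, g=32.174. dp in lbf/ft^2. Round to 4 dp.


v_fps = 1111/60 = 18.5167 ft/s
dp = 0.0281*(100/1.73)*0.075*18.5167^2/(2*32.174) = 0.6491 lbf/ft^2

0.6491 lbf/ft^2


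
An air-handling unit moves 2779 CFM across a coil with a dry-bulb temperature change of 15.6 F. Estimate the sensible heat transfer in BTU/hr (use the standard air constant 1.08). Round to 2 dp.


Q = 1.08 * 2779 * 15.6 = 46820.59 BTU/hr

46820.59 BTU/hr


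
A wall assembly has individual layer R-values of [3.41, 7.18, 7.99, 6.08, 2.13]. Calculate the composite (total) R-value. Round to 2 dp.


R_total = 3.41 + 7.18 + 7.99 + 6.08 + 2.13 = 26.79

26.79


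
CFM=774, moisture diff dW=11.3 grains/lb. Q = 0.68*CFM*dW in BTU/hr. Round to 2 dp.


Q = 0.68 * 774 * 11.3 = 5947.42 BTU/hr

5947.42 BTU/hr


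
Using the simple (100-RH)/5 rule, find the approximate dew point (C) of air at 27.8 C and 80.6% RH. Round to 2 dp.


Td = 27.8 - (100-80.6)/5 = 23.92 C

23.92 C


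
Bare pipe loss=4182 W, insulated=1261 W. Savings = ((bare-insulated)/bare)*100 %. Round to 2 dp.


Savings = ((4182-1261)/4182)*100 = 69.85 %

69.85 %


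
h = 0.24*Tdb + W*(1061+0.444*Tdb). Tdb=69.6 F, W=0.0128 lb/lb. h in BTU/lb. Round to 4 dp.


h = 0.24*69.6 + 0.0128*(1061+0.444*69.6) = 30.6804 BTU/lb

30.6804 BTU/lb


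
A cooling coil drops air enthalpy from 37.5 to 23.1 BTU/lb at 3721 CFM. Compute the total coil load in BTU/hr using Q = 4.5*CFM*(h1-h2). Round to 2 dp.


Q = 4.5 * 3721 * (37.5 - 23.1) = 241120.80 BTU/hr

241120.80 BTU/hr


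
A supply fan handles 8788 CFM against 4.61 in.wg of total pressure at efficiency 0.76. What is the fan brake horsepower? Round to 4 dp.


BHP = 8788 * 4.61 / (6356 * 0.76) = 8.3867 hp

8.3867 hp


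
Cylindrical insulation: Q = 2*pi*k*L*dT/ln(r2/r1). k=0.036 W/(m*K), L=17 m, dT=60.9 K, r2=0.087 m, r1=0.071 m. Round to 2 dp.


Q = 2*pi*0.036*17*60.9/ln(0.087/0.071) = 1152.30 W

1152.30 W


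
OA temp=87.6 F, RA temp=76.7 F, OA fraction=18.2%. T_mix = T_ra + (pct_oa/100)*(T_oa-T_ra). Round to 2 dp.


T_mix = 76.7 + (18.2/100)*(87.6-76.7) = 78.68 F

78.68 F


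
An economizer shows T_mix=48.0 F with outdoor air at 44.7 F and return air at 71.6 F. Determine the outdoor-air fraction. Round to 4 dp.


frac = (48.0 - 71.6) / (44.7 - 71.6) = 0.8773

0.8773


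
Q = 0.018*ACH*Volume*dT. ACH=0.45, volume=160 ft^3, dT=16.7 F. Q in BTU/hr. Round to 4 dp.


Q = 0.018 * 0.45 * 160 * 16.7 = 21.6432 BTU/hr

21.6432 BTU/hr


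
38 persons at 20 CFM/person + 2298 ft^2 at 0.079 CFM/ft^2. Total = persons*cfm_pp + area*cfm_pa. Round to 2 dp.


Total = 38*20 + 2298*0.079 = 941.54 CFM

941.54 CFM


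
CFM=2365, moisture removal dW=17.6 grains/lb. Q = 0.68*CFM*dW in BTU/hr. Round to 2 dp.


Q = 0.68 * 2365 * 17.6 = 28304.32 BTU/hr

28304.32 BTU/hr


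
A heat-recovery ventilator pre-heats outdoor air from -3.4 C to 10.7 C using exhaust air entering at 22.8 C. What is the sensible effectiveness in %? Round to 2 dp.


eff = (10.7-(-3.4))/(22.8-(-3.4))*100 = 53.82 %

53.82 %


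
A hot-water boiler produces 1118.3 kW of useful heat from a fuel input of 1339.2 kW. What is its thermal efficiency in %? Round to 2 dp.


eta = (1118.3/1339.2)*100 = 83.51 %

83.51 %


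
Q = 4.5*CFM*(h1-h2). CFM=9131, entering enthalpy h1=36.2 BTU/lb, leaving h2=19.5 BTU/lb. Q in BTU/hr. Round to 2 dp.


Q = 4.5 * 9131 * (36.2 - 19.5) = 686194.65 BTU/hr

686194.65 BTU/hr


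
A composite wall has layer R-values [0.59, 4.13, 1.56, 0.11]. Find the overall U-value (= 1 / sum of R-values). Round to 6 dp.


R_total = 0.59 + 4.13 + 1.56 + 0.11 = 6.39
U = 1/6.39 = 0.156495

0.156495


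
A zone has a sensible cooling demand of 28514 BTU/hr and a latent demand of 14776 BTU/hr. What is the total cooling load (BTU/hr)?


Qt = 28514 + 14776 = 43290 BTU/hr

43290 BTU/hr


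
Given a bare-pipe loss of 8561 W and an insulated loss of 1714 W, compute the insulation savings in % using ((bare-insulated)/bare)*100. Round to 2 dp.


Savings = ((8561-1714)/8561)*100 = 79.98 %

79.98 %


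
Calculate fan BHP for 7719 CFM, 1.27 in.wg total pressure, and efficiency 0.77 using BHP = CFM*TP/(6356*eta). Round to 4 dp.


BHP = 7719 * 1.27 / (6356 * 0.77) = 2.0030 hp

2.0030 hp


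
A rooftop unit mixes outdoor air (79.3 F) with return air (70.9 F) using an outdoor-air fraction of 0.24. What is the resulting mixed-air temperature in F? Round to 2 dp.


T_mix = 0.24*79.3 + 0.76*70.9 = 72.92 F

72.92 F


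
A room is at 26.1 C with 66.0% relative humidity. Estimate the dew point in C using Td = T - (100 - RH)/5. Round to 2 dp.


Td = 26.1 - (100-66.0)/5 = 19.30 C

19.30 C


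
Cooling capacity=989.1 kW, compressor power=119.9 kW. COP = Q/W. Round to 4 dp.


COP = 989.1 / 119.9 = 8.2494

8.2494


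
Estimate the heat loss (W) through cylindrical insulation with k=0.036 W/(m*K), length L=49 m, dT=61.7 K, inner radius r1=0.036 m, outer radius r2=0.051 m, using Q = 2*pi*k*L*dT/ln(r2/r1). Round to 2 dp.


Q = 2*pi*0.036*49*61.7/ln(0.051/0.036) = 1963.37 W

1963.37 W


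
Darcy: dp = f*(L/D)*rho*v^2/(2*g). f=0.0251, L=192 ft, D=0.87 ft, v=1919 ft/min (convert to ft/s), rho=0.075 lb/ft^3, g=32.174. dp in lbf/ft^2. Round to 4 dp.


v_fps = 1919/60 = 31.9833 ft/s
dp = 0.0251*(192/0.87)*0.075*31.9833^2/(2*32.174) = 6.6043 lbf/ft^2

6.6043 lbf/ft^2


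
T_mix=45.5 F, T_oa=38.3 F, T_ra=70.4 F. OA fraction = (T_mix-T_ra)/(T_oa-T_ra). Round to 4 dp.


frac = (45.5 - 70.4) / (38.3 - 70.4) = 0.7757

0.7757


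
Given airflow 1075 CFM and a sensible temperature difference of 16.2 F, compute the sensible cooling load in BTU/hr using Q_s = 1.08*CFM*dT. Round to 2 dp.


Q = 1.08 * 1075 * 16.2 = 18808.20 BTU/hr

18808.20 BTU/hr


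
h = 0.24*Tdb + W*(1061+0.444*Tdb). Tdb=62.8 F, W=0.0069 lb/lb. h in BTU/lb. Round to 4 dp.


h = 0.24*62.8 + 0.0069*(1061+0.444*62.8) = 22.5853 BTU/lb

22.5853 BTU/lb


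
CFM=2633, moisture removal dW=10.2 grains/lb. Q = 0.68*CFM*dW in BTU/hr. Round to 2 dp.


Q = 0.68 * 2633 * 10.2 = 18262.49 BTU/hr

18262.49 BTU/hr


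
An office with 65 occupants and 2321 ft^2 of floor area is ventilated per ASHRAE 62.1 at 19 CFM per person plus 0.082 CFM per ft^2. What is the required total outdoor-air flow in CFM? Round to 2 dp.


Total = 65*19 + 2321*0.082 = 1425.32 CFM

1425.32 CFM


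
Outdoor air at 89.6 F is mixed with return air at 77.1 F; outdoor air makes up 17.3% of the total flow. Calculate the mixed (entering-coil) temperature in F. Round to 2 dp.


T_mix = 77.1 + (17.3/100)*(89.6-77.1) = 79.26 F

79.26 F


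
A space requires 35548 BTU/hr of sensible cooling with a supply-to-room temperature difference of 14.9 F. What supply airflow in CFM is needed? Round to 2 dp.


CFM = 35548 / (1.08 * 14.9) = 2209.05

2209.05 CFM


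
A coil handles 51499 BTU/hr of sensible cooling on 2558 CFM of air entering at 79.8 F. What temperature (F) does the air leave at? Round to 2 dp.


dT = 51499/(1.08*2558) = 18.6412
T_leave = 79.8 - 18.6412 = 61.16 F

61.16 F


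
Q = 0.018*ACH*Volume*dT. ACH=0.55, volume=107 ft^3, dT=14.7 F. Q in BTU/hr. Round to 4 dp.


Q = 0.018 * 0.55 * 107 * 14.7 = 15.5717 BTU/hr

15.5717 BTU/hr


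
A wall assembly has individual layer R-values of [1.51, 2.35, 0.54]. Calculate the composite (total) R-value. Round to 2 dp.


R_total = 1.51 + 2.35 + 0.54 = 4.40

4.40


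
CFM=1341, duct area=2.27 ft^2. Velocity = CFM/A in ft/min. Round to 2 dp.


V = 1341 / 2.27 = 590.75 ft/min

590.75 ft/min


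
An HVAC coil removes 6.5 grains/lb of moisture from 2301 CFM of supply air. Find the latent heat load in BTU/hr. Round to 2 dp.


Q = 0.68 * 2301 * 6.5 = 10170.42 BTU/hr

10170.42 BTU/hr


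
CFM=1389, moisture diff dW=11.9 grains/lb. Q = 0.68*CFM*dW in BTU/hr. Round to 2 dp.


Q = 0.68 * 1389 * 11.9 = 11239.79 BTU/hr

11239.79 BTU/hr


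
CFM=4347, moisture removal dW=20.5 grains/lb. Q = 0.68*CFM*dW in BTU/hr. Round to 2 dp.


Q = 0.68 * 4347 * 20.5 = 60597.18 BTU/hr

60597.18 BTU/hr


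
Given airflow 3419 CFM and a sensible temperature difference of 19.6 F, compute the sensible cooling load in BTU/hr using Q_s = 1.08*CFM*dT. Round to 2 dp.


Q = 1.08 * 3419 * 19.6 = 72373.39 BTU/hr

72373.39 BTU/hr


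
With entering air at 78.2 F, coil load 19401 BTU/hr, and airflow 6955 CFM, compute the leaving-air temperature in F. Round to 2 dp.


dT = 19401/(1.08*6955) = 2.5829
T_leave = 78.2 - 2.5829 = 75.62 F

75.62 F


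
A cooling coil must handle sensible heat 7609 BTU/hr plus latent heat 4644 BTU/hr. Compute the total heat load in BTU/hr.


Qt = 7609 + 4644 = 12253 BTU/hr

12253 BTU/hr


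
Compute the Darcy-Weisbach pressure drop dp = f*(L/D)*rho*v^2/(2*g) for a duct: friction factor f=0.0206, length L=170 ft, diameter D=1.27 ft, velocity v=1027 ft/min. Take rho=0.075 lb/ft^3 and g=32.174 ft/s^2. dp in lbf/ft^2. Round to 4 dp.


v_fps = 1027/60 = 17.1167 ft/s
dp = 0.0206*(170/1.27)*0.075*17.1167^2/(2*32.174) = 0.9416 lbf/ft^2

0.9416 lbf/ft^2


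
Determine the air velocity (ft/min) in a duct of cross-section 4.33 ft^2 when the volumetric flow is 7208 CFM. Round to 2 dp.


V = 7208 / 4.33 = 1664.67 ft/min

1664.67 ft/min


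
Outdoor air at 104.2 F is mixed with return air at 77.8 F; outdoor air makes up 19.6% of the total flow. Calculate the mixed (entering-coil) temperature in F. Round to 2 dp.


T_mix = 77.8 + (19.6/100)*(104.2-77.8) = 82.97 F

82.97 F


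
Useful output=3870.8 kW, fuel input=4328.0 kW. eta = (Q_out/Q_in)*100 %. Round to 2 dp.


eta = (3870.8/4328.0)*100 = 89.44 %

89.44 %


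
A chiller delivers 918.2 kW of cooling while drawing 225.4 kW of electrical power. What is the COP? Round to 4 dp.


COP = 918.2 / 225.4 = 4.0736

4.0736


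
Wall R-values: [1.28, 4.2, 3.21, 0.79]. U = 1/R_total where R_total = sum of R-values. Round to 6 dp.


R_total = 1.28 + 4.2 + 3.21 + 0.79 = 9.48
U = 1/9.48 = 0.105485

0.105485


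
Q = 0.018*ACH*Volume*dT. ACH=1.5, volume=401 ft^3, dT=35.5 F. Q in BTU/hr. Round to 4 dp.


Q = 0.018 * 1.5 * 401 * 35.5 = 384.3585 BTU/hr

384.3585 BTU/hr


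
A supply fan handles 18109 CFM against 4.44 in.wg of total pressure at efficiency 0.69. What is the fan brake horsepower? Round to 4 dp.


BHP = 18109 * 4.44 / (6356 * 0.69) = 18.3335 hp

18.3335 hp


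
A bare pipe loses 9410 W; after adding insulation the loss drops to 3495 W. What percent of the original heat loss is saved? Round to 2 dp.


Savings = ((9410-3495)/9410)*100 = 62.86 %

62.86 %


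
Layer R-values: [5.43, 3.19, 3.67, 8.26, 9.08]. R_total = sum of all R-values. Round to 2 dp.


R_total = 5.43 + 3.19 + 3.67 + 8.26 + 9.08 = 29.63

29.63


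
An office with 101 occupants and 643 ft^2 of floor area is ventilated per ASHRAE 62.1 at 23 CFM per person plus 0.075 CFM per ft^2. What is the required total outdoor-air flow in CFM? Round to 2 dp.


Total = 101*23 + 643*0.075 = 2371.23 CFM

2371.23 CFM


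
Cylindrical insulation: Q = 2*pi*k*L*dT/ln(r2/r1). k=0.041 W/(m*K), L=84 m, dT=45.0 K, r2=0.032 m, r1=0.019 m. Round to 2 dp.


Q = 2*pi*0.041*84*45.0/ln(0.032/0.019) = 1867.97 W

1867.97 W


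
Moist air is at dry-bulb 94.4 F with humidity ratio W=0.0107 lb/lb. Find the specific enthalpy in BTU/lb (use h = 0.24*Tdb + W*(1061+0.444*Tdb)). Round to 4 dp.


h = 0.24*94.4 + 0.0107*(1061+0.444*94.4) = 34.4572 BTU/lb

34.4572 BTU/lb


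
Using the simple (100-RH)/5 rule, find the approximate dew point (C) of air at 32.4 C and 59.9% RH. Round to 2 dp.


Td = 32.4 - (100-59.9)/5 = 24.38 C

24.38 C


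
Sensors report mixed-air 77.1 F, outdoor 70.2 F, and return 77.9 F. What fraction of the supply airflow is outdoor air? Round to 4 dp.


frac = (77.1 - 77.9) / (70.2 - 77.9) = 0.1039

0.1039


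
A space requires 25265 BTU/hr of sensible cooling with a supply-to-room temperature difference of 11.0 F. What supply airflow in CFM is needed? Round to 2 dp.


CFM = 25265 / (1.08 * 11.0) = 2126.68

2126.68 CFM


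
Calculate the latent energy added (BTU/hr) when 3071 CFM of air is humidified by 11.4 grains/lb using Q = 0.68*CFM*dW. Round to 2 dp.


Q = 0.68 * 3071 * 11.4 = 23806.39 BTU/hr

23806.39 BTU/hr


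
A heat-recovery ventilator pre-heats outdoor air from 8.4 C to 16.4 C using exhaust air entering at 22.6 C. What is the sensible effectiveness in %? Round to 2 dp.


eff = (16.4-8.4)/(22.6-8.4)*100 = 56.34 %

56.34 %


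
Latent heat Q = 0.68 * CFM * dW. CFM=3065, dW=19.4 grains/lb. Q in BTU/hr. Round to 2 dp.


Q = 0.68 * 3065 * 19.4 = 40433.48 BTU/hr

40433.48 BTU/hr


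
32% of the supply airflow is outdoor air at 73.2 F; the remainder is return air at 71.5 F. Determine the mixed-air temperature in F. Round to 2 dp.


T_mix = 0.32*73.2 + 0.68*71.5 = 72.04 F

72.04 F


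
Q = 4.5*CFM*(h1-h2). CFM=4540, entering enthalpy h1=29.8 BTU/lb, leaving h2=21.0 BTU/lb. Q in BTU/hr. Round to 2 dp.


Q = 4.5 * 4540 * (29.8 - 21.0) = 179784.00 BTU/hr

179784.00 BTU/hr


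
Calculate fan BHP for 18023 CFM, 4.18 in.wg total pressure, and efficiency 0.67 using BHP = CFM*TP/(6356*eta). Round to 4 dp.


BHP = 18023 * 4.18 / (6356 * 0.67) = 17.6907 hp

17.6907 hp


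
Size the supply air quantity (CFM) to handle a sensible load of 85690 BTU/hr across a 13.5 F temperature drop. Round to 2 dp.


CFM = 85690 / (1.08 * 13.5) = 5877.23

5877.23 CFM


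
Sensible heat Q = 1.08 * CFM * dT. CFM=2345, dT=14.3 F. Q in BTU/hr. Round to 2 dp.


Q = 1.08 * 2345 * 14.3 = 36216.18 BTU/hr

36216.18 BTU/hr


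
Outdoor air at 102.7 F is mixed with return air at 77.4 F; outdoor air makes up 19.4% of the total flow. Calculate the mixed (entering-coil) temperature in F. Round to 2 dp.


T_mix = 77.4 + (19.4/100)*(102.7-77.4) = 82.31 F

82.31 F


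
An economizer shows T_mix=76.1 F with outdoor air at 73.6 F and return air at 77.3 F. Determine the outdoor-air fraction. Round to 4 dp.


frac = (76.1 - 77.3) / (73.6 - 77.3) = 0.3243

0.3243


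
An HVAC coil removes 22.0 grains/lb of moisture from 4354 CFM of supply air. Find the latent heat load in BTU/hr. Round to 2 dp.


Q = 0.68 * 4354 * 22.0 = 65135.84 BTU/hr

65135.84 BTU/hr


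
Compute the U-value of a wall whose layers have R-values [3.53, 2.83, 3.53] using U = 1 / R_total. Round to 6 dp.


R_total = 3.53 + 2.83 + 3.53 = 9.89
U = 1/9.89 = 0.101112

0.101112


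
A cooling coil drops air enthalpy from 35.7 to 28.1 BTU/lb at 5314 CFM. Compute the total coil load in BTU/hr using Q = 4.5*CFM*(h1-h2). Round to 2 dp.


Q = 4.5 * 5314 * (35.7 - 28.1) = 181738.80 BTU/hr

181738.80 BTU/hr


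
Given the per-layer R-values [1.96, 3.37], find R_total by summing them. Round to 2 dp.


R_total = 1.96 + 3.37 = 5.33

5.33


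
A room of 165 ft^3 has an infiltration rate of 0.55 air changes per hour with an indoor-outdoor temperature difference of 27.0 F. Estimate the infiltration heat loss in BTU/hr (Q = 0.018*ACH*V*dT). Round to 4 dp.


Q = 0.018 * 0.55 * 165 * 27.0 = 44.1045 BTU/hr

44.1045 BTU/hr


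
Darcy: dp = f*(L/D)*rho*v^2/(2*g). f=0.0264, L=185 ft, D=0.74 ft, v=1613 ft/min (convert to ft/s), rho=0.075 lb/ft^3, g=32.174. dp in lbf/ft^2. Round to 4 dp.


v_fps = 1613/60 = 26.8833 ft/s
dp = 0.0264*(185/0.74)*0.075*26.8833^2/(2*32.174) = 5.5595 lbf/ft^2

5.5595 lbf/ft^2


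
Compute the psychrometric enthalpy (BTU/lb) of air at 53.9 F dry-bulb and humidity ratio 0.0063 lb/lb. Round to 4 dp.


h = 0.24*53.9 + 0.0063*(1061+0.444*53.9) = 19.7711 BTU/lb

19.7711 BTU/lb


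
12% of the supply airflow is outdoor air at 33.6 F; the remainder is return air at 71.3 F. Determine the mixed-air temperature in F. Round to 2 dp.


T_mix = 0.12*33.6 + 0.88*71.3 = 66.78 F

66.78 F


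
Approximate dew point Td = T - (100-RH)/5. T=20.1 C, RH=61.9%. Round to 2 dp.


Td = 20.1 - (100-61.9)/5 = 12.48 C

12.48 C


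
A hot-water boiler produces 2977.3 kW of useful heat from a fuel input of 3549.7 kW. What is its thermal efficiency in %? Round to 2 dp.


eta = (2977.3/3549.7)*100 = 83.87 %

83.87 %


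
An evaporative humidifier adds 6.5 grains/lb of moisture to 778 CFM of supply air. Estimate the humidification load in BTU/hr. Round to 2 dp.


Q = 0.68 * 778 * 6.5 = 3438.76 BTU/hr

3438.76 BTU/hr


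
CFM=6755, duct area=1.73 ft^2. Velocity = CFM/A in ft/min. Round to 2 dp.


V = 6755 / 1.73 = 3904.62 ft/min

3904.62 ft/min


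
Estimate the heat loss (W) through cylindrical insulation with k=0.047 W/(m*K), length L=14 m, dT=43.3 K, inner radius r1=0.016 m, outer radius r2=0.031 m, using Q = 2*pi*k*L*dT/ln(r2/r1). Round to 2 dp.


Q = 2*pi*0.047*14*43.3/ln(0.031/0.016) = 270.66 W

270.66 W


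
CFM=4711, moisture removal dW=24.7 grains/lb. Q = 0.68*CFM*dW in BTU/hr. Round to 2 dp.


Q = 0.68 * 4711 * 24.7 = 79125.96 BTU/hr

79125.96 BTU/hr


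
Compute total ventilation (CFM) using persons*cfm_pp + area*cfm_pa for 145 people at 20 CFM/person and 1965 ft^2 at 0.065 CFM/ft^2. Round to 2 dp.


Total = 145*20 + 1965*0.065 = 3027.73 CFM

3027.73 CFM


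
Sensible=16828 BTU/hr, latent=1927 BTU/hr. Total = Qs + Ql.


Qt = 16828 + 1927 = 18755 BTU/hr

18755 BTU/hr


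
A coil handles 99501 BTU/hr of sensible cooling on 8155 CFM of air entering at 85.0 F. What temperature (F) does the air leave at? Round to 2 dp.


dT = 99501/(1.08*8155) = 11.2974
T_leave = 85.0 - 11.2974 = 73.70 F

73.70 F


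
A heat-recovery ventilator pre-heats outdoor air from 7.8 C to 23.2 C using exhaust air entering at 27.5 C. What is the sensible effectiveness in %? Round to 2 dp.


eff = (23.2-7.8)/(27.5-7.8)*100 = 78.17 %

78.17 %


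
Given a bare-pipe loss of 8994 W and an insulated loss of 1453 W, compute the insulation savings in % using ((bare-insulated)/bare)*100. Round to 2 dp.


Savings = ((8994-1453)/8994)*100 = 83.84 %

83.84 %


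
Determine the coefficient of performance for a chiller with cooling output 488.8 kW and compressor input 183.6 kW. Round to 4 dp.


COP = 488.8 / 183.6 = 2.6623

2.6623


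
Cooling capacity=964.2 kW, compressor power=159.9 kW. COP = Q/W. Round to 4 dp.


COP = 964.2 / 159.9 = 6.0300

6.0300


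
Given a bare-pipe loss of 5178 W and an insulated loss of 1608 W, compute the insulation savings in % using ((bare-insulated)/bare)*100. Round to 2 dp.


Savings = ((5178-1608)/5178)*100 = 68.95 %

68.95 %


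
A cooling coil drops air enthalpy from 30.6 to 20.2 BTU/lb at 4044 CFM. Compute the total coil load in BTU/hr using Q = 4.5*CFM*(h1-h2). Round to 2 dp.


Q = 4.5 * 4044 * (30.6 - 20.2) = 189259.20 BTU/hr

189259.20 BTU/hr


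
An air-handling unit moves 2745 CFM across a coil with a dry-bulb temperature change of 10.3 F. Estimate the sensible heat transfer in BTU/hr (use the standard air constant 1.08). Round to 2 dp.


Q = 1.08 * 2745 * 10.3 = 30535.38 BTU/hr

30535.38 BTU/hr


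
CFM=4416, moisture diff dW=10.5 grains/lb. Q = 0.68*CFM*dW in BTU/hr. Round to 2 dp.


Q = 0.68 * 4416 * 10.5 = 31530.24 BTU/hr

31530.24 BTU/hr


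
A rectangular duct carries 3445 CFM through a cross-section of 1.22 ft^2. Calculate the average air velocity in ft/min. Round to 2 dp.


V = 3445 / 1.22 = 2823.77 ft/min

2823.77 ft/min


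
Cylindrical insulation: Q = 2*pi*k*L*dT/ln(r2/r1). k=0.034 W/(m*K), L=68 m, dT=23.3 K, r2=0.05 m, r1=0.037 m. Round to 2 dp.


Q = 2*pi*0.034*68*23.3/ln(0.05/0.037) = 1124.10 W

1124.10 W


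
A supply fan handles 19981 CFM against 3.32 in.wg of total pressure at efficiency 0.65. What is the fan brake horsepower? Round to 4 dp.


BHP = 19981 * 3.32 / (6356 * 0.65) = 16.0568 hp

16.0568 hp


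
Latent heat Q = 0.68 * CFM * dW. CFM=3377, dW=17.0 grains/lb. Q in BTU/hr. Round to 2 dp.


Q = 0.68 * 3377 * 17.0 = 39038.12 BTU/hr

39038.12 BTU/hr


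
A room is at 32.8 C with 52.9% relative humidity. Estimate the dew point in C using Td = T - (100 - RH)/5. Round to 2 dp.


Td = 32.8 - (100-52.9)/5 = 23.38 C

23.38 C


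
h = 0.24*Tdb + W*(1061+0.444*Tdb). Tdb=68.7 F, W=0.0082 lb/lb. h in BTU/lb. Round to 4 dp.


h = 0.24*68.7 + 0.0082*(1061+0.444*68.7) = 25.4383 BTU/lb

25.4383 BTU/lb


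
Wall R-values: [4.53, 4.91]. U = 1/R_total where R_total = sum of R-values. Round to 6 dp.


R_total = 4.53 + 4.91 = 9.44
U = 1/9.44 = 0.105932

0.105932


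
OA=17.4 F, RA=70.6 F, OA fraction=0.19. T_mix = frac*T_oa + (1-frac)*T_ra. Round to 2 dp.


T_mix = 0.19*17.4 + 0.81*70.6 = 60.49 F

60.49 F


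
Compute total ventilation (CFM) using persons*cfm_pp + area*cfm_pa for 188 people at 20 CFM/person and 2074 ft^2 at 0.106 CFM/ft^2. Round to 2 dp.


Total = 188*20 + 2074*0.106 = 3979.84 CFM

3979.84 CFM


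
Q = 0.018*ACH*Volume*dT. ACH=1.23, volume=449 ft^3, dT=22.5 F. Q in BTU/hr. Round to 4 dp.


Q = 0.018 * 1.23 * 449 * 22.5 = 223.6694 BTU/hr

223.6694 BTU/hr


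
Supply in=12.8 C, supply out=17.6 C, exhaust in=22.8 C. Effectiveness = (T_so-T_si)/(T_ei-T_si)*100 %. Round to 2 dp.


eff = (17.6-12.8)/(22.8-12.8)*100 = 48.00 %

48.00 %


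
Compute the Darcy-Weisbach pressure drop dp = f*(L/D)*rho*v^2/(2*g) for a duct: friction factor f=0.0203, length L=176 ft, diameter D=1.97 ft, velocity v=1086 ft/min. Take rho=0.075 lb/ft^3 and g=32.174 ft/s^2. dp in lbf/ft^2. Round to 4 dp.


v_fps = 1086/60 = 18.1 ft/s
dp = 0.0203*(176/1.97)*0.075*18.1^2/(2*32.174) = 0.6925 lbf/ft^2

0.6925 lbf/ft^2


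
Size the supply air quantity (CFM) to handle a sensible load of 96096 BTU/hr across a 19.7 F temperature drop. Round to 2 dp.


CFM = 96096 / (1.08 * 19.7) = 4516.64

4516.64 CFM


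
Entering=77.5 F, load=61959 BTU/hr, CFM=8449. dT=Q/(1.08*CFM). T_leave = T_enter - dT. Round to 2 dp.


dT = 61959/(1.08*8449) = 6.7901
T_leave = 77.5 - 6.7901 = 70.71 F

70.71 F


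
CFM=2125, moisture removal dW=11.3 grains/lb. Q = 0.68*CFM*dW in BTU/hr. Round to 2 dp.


Q = 0.68 * 2125 * 11.3 = 16328.50 BTU/hr

16328.50 BTU/hr


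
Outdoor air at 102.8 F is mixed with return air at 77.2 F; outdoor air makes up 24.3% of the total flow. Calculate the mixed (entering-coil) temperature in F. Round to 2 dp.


T_mix = 77.2 + (24.3/100)*(102.8-77.2) = 83.42 F

83.42 F


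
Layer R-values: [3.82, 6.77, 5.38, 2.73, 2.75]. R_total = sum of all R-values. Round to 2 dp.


R_total = 3.82 + 6.77 + 5.38 + 2.73 + 2.75 = 21.45

21.45


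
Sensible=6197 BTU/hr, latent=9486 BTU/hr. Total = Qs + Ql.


Qt = 6197 + 9486 = 15683 BTU/hr

15683 BTU/hr


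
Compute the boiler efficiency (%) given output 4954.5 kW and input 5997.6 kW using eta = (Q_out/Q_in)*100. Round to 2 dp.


eta = (4954.5/5997.6)*100 = 82.61 %

82.61 %


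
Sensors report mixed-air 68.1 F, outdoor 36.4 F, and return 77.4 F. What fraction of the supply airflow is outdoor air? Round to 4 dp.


frac = (68.1 - 77.4) / (36.4 - 77.4) = 0.2268

0.2268


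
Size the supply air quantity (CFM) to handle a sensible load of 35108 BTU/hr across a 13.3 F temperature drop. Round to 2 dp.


CFM = 35108 / (1.08 * 13.3) = 2444.17

2444.17 CFM


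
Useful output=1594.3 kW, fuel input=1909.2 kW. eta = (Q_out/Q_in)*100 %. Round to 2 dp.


eta = (1594.3/1909.2)*100 = 83.51 %

83.51 %


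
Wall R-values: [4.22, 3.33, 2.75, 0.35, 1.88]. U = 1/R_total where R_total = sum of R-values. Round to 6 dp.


R_total = 4.22 + 3.33 + 2.75 + 0.35 + 1.88 = 12.53
U = 1/12.53 = 0.079808

0.079808


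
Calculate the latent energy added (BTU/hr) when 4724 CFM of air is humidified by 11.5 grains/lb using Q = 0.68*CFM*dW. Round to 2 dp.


Q = 0.68 * 4724 * 11.5 = 36941.68 BTU/hr

36941.68 BTU/hr


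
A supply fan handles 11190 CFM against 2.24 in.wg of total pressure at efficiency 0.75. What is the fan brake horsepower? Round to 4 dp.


BHP = 11190 * 2.24 / (6356 * 0.75) = 5.2581 hp

5.2581 hp


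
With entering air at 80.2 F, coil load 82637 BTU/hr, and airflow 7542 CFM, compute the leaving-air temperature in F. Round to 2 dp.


dT = 82637/(1.08*7542) = 10.1453
T_leave = 80.2 - 10.1453 = 70.05 F

70.05 F


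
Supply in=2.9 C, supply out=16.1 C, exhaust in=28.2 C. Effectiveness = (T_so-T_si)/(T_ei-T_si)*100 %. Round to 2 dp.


eff = (16.1-2.9)/(28.2-2.9)*100 = 52.17 %

52.17 %


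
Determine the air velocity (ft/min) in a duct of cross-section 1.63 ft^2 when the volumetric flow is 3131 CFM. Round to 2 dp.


V = 3131 / 1.63 = 1920.86 ft/min

1920.86 ft/min


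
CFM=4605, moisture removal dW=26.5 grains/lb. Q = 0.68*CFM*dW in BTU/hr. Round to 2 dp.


Q = 0.68 * 4605 * 26.5 = 82982.10 BTU/hr

82982.10 BTU/hr


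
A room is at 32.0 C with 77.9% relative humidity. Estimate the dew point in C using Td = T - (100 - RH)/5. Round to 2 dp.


Td = 32.0 - (100-77.9)/5 = 27.58 C

27.58 C


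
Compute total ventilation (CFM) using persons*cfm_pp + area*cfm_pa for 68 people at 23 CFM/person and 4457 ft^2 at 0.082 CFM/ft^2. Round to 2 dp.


Total = 68*23 + 4457*0.082 = 1929.47 CFM

1929.47 CFM


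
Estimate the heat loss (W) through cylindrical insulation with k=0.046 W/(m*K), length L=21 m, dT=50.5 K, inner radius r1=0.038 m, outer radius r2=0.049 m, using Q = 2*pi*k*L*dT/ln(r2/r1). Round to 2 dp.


Q = 2*pi*0.046*21*50.5/ln(0.049/0.038) = 1205.63 W

1205.63 W


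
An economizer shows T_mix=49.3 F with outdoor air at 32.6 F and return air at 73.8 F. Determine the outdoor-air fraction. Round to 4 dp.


frac = (49.3 - 73.8) / (32.6 - 73.8) = 0.5947

0.5947


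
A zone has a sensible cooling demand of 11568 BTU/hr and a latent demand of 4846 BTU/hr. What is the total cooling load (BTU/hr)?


Qt = 11568 + 4846 = 16414 BTU/hr

16414 BTU/hr


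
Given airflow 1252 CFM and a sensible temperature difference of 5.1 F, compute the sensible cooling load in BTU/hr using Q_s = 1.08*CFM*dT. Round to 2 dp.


Q = 1.08 * 1252 * 5.1 = 6896.02 BTU/hr

6896.02 BTU/hr


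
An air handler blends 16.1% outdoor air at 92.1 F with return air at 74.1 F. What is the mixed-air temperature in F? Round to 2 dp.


T_mix = 74.1 + (16.1/100)*(92.1-74.1) = 77.00 F

77.00 F


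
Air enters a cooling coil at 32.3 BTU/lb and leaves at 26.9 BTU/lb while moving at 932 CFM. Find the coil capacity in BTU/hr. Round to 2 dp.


Q = 4.5 * 932 * (32.3 - 26.9) = 22647.60 BTU/hr

22647.60 BTU/hr


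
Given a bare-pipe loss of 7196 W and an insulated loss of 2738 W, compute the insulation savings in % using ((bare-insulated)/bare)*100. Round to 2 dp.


Savings = ((7196-2738)/7196)*100 = 61.95 %

61.95 %


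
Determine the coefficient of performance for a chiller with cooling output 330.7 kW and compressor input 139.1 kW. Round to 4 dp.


COP = 330.7 / 139.1 = 2.3774

2.3774


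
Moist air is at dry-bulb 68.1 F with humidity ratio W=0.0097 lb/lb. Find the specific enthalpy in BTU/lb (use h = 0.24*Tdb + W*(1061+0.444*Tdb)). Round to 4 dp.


h = 0.24*68.1 + 0.0097*(1061+0.444*68.1) = 26.9290 BTU/lb

26.9290 BTU/lb


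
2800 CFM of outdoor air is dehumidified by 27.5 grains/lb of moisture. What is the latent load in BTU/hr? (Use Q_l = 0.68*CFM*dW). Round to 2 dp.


Q = 0.68 * 2800 * 27.5 = 52360.00 BTU/hr

52360.00 BTU/hr


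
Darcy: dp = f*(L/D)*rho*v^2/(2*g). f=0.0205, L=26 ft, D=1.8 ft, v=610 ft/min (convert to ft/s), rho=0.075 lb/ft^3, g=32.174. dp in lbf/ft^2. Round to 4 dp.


v_fps = 610/60 = 10.1667 ft/s
dp = 0.0205*(26/1.8)*0.075*10.1667^2/(2*32.174) = 0.0357 lbf/ft^2

0.0357 lbf/ft^2


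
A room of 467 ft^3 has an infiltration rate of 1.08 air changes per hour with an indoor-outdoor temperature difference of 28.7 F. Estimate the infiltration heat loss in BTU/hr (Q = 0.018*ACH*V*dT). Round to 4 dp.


Q = 0.018 * 1.08 * 467 * 28.7 = 260.5524 BTU/hr

260.5524 BTU/hr
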